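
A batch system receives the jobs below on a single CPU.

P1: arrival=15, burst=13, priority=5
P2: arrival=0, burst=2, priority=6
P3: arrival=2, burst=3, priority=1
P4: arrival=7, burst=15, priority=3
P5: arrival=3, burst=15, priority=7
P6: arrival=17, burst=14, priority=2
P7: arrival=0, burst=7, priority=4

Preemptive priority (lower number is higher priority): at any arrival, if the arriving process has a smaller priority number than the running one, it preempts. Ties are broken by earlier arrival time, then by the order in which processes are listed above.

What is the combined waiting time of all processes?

Timeline: | P7 0-2 | P3 2-5 | P7 5-7 | P4 7-17 | P6 17-31 | P4 31-36 | P7 36-39 | P1 39-52 | P2 52-54 | P5 54-69 |
Completion: P1=52  P2=54  P3=5  P4=36  P5=69  P6=31  P7=39
Turnaround (C−A): P1=37  P2=54  P3=3  P4=29  P5=66  P6=14  P7=39
Waiting = turnaround − burst: P1=24, P2=52, P3=0, P4=14, P5=51, P6=0, P7=32
Total waiting = 24 + 52 + 0 + 14 + 51 + 0 + 32 = 173

173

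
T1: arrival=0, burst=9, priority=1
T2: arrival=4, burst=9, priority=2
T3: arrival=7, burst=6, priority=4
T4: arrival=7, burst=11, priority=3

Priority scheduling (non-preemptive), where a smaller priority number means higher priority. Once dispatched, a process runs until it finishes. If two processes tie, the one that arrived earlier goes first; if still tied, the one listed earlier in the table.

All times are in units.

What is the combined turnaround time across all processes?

Timeline: | T1 0-9 | T2 9-18 | T4 18-29 | T3 29-35 |
Completion: T1=9  T2=18  T3=35  T4=29
Turnaround (C−A): T1=9  T2=14  T3=28  T4=22
Turnaround = completion − arrival: T1=9, T2=14, T3=28, T4=22
Total turnaround = 9 + 14 + 28 + 22 = 73

73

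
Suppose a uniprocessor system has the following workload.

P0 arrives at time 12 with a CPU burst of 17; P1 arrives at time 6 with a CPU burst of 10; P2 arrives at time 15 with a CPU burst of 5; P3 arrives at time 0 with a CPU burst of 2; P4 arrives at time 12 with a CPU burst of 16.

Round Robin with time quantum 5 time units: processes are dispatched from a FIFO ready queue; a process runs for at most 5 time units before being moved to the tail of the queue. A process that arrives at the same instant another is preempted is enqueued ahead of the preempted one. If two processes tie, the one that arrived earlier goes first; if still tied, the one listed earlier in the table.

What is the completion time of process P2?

Timeline: | P3 0-2 | idle 2-6 | P1 6-16 | P0 16-21 | P4 21-26 | P2 26-31 | P0 31-36 | P4 36-41 | P0 41-46 | P4 46-51 | P0 51-53 | P4 53-54 |
Completion: P0=53  P1=16  P2=31  P3=2  P4=54
Turnaround (C−A): P0=41  P1=10  P2=16  P3=2  P4=42

31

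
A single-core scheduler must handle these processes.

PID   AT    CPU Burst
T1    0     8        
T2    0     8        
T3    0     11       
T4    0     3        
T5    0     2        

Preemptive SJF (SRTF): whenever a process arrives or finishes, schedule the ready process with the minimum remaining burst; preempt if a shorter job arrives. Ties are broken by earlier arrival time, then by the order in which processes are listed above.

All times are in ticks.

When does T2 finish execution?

Gantt: | T5 0-2 | T4 2-5 | T1 5-13 | T2 13-21 | T3 21-32 |
Completion: T1=13  T2=21  T3=32  T4=5  T5=2

21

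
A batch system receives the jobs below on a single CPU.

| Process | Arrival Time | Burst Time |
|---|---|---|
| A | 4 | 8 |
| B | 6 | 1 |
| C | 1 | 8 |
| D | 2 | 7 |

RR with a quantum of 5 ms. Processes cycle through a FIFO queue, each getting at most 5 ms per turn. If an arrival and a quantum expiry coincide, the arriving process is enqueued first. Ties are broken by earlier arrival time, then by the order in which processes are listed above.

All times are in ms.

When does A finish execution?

25

Gantt: | idle 0-1 | C 1-6 | D 6-11 | A 11-16 | B 16-17 | C 17-20 | D 20-22 | A 22-25 |
Completion: A=25  B=17  C=20  D=22
Turnaround (C−A): A=21  B=11  C=19  D=20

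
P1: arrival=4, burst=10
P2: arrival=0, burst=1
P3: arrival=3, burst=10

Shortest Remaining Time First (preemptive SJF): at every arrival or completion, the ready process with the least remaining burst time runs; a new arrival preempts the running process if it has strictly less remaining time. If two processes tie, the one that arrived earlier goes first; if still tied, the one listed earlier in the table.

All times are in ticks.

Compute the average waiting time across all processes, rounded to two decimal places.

3.00

Timeline: | P2 0-1 | idle 1-3 | P3 3-13 | P1 13-23 |
Completion: P1=23  P2=1  P3=13
Waiting times: P1=9, P2=0, P3=0
Average waiting = (9+0+0) / 3 = 9/3 = 3.00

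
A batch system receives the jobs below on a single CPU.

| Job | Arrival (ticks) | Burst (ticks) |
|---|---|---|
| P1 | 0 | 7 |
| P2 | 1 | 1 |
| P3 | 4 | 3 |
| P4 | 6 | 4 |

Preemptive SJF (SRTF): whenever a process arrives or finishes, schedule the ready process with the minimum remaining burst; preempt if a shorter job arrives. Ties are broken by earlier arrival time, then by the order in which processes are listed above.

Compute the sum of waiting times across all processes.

Schedule: | P1 0-1 | P2 1-2 | P1 2-4 | P3 4-7 | P1 7-11 | P4 11-15 |
Completion: P1=11  P2=2  P3=7  P4=15
Turnaround (C−A): P1=11  P2=1  P3=3  P4=9
Waiting = turnaround − burst: P1=4, P2=0, P3=0, P4=5
Total waiting = 4 + 0 + 0 + 5 = 9

9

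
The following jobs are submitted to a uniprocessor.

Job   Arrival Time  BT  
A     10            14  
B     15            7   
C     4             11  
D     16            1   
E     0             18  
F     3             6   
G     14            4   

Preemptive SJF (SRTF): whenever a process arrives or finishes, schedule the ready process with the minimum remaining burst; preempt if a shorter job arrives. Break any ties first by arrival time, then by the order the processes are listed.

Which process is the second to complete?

Gantt: | E 0-3 | F 3-9 | C 9-14 | G 14-16 | D 16-17 | G 17-19 | C 19-25 | B 25-32 | A 32-46 | E 46-61 |
Completion: A=46  B=32  C=25  D=17  E=61  F=9  G=19
Finish order: F → D → G → C → B → A → E

D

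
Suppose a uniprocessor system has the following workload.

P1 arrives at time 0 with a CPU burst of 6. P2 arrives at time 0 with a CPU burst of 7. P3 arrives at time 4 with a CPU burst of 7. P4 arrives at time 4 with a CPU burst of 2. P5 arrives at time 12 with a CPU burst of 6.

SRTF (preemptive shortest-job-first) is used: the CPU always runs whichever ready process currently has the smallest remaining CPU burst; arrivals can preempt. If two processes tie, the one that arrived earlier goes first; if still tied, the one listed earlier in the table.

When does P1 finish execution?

6

Timeline: | P1 0-6 | P4 6-8 | P2 8-15 | P5 15-21 | P3 21-28 |
Completion: P1=6  P2=15  P3=28  P4=8  P5=21
Turnaround (C−A): P1=6  P2=15  P3=24  P4=4  P5=9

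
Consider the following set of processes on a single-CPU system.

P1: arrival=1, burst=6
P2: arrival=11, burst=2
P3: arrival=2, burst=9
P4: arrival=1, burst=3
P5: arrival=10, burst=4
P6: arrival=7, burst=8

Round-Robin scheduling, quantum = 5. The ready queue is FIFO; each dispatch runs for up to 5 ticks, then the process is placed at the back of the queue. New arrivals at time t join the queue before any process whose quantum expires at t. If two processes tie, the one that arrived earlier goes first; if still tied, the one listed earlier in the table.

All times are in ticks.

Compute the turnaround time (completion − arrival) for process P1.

Gantt: | idle 0-1 | P1 1-6 | P4 6-9 | P3 9-14 | P1 14-15 | P6 15-20 | P5 20-24 | P2 24-26 | P3 26-30 | P6 30-33 |
Completion: P1=15  P2=26  P3=30  P4=9  P5=24  P6=33
Turnaround(P1) = completion − arrival = 15 − 1 = 14

14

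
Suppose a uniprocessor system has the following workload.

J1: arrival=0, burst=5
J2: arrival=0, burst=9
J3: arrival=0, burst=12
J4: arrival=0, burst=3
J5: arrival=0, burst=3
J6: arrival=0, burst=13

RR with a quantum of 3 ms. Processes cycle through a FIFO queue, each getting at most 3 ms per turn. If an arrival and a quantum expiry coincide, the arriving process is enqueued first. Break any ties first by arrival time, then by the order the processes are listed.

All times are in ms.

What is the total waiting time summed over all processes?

Schedule: | J1 0-3 | J2 3-6 | J3 6-9 | J4 9-12 | J5 12-15 | J6 15-18 | J1 18-20 | J2 20-23 | J3 23-26 | J6 26-29 | J2 29-32 | J3 32-35 | J6 35-38 | J3 38-41 | J6 41-45 |
Completion: J1=20  J2=32  J3=41  J4=12  J5=15  J6=45
Turnaround (C−A): J1=20  J2=32  J3=41  J4=12  J5=15  J6=45
Waiting = turnaround − burst: J1=15, J2=23, J3=29, J4=9, J5=12, J6=32
Total waiting = 15 + 23 + 29 + 9 + 12 + 32 = 120

120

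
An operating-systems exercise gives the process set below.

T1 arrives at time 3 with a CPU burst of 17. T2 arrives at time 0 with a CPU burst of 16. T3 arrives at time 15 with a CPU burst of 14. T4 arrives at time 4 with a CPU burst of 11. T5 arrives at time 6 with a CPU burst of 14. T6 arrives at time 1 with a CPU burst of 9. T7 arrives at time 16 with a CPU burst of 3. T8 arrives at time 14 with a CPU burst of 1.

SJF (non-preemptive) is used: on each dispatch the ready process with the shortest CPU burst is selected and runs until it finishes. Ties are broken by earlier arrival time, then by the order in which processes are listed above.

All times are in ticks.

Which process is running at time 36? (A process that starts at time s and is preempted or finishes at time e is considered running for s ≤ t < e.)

T4

Gantt: | T2 0-16 | T8 16-17 | T7 17-20 | T6 20-29 | T4 29-40 | T5 40-54 | T3 54-68 | T1 68-85 |
Completion: T1=85  T2=16  T3=68  T4=40  T5=54  T6=29  T7=20  T8=17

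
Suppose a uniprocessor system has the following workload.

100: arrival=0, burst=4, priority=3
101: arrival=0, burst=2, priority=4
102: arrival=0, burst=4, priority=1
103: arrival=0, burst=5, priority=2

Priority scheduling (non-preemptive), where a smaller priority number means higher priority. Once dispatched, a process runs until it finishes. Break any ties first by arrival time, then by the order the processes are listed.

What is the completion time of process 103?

Schedule: | 102 0-4 | 103 4-9 | 100 9-13 | 101 13-15 |
Completion: 100=13  101=15  102=4  103=9
Turnaround (C−A): 100=13  101=15  102=4  103=9

9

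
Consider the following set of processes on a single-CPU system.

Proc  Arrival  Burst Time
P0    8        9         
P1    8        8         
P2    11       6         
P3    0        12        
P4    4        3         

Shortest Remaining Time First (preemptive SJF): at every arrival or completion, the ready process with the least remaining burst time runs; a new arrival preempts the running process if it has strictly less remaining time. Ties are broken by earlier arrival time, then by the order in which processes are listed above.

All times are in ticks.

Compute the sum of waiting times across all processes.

Timeline: | P3 0-4 | P4 4-7 | P3 7-15 | P2 15-21 | P1 21-29 | P0 29-38 |
Completion: P0=38  P1=29  P2=21  P3=15  P4=7
Turnaround (C−A): P0=30  P1=21  P2=10  P3=15  P4=3
Waiting = turnaround − burst: P0=21, P1=13, P2=4, P3=3, P4=0
Total waiting = 21 + 13 + 4 + 3 + 0 = 41

41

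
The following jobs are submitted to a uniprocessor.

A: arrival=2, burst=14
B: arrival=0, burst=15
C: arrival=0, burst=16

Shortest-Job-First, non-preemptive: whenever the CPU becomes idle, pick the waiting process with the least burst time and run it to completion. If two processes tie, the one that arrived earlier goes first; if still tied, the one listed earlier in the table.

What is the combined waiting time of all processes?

Timeline: | B 0-15 | A 15-29 | C 29-45 |
Completion: A=29  B=15  C=45
Turnaround (C−A): A=27  B=15  C=45
Waiting = turnaround − burst: A=13, B=0, C=29
Total waiting = 13 + 0 + 29 = 42

42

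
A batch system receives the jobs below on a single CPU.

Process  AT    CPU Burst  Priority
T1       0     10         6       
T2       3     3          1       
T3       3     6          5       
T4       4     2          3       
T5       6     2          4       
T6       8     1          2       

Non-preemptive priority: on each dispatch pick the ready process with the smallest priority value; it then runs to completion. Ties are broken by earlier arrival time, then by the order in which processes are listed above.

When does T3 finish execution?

24

Gantt: | T1 0-10 | T2 10-13 | T6 13-14 | T4 14-16 | T5 16-18 | T3 18-24 |
Completion: T1=10  T2=13  T3=24  T4=16  T5=18  T6=14
Turnaround (C−A): T1=10  T2=10  T3=21  T4=12  T5=12  T6=6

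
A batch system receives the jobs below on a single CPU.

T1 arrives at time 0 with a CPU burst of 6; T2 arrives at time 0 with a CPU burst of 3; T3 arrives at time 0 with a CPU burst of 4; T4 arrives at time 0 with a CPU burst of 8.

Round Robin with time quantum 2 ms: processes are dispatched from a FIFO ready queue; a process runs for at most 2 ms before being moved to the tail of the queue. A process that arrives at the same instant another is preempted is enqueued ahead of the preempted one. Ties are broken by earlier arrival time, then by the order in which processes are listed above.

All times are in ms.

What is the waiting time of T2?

Timeline: | T1 0-2 | T2 2-4 | T3 4-6 | T4 6-8 | T1 8-10 | T2 10-11 | T3 11-13 | T4 13-15 | T1 15-17 | T4 17-21 |
Completion: T1=17  T2=11  T3=13  T4=21
Turnaround (C−A): T1=17  T2=11  T3=13  T4=21
Waiting(T2) = turnaround − burst = 11 − 3 = 8

8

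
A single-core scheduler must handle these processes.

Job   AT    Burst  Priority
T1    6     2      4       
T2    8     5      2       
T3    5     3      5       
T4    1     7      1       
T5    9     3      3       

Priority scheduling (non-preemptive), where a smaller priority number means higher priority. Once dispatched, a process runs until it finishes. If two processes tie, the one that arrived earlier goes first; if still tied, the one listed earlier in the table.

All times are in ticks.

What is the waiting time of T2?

0

Timeline: | idle 0-1 | T4 1-8 | T2 8-13 | T5 13-16 | T1 16-18 | T3 18-21 |
Completion: T1=18  T2=13  T3=21  T4=8  T5=16
Waiting(T2) = turnaround − burst = 5 − 5 = 0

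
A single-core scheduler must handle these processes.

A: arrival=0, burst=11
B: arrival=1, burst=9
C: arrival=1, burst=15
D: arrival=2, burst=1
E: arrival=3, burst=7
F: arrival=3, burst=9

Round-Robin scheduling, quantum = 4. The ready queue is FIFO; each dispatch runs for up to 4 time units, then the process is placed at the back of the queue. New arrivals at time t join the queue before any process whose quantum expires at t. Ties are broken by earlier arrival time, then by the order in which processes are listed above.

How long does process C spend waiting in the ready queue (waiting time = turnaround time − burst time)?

Schedule: | A 0-4 | B 4-8 | C 8-12 | D 12-13 | E 13-17 | F 17-21 | A 21-25 | B 25-29 | C 29-33 | E 33-36 | F 36-40 | A 40-43 | B 43-44 | C 44-48 | F 48-49 | C 49-52 |
Completion: A=43  B=44  C=52  D=13  E=36  F=49
Waiting(C) = turnaround − burst = 51 − 15 = 36

36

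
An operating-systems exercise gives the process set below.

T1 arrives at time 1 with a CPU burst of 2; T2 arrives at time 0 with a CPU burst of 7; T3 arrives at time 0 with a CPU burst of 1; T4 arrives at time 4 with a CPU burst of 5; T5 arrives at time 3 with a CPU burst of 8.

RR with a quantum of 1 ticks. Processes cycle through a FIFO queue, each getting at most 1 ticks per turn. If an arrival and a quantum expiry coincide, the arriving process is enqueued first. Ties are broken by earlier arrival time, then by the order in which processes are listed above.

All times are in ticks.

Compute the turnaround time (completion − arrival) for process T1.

Gantt: | T2 0-1 | T3 1-2 | T1 2-3 | T2 3-4 | T5 4-5 | T1 5-6 | T4 6-7 | T2 7-8 | T5 8-9 | T4 9-10 | T2 10-11 | T5 11-12 | T4 12-13 | T2 13-14 | T5 14-15 | T4 15-16 | T2 16-17 | T5 17-18 | T4 18-19 | T2 19-20 | T5 20-23 |
Completion: T1=6  T2=20  T3=2  T4=19  T5=23
Turnaround(T1) = completion − arrival = 6 − 1 = 5

5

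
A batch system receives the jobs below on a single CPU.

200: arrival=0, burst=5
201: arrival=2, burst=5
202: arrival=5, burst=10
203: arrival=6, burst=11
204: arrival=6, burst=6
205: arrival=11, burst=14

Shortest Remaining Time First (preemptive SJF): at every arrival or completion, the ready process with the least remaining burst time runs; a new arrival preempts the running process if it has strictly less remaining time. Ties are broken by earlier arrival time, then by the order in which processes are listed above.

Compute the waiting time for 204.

Schedule: | 200 0-5 | 201 5-10 | 204 10-16 | 202 16-26 | 203 26-37 | 205 37-51 |
Completion: 200=5  201=10  202=26  203=37  204=16  205=51
Waiting(204) = turnaround − burst = 10 − 6 = 4

4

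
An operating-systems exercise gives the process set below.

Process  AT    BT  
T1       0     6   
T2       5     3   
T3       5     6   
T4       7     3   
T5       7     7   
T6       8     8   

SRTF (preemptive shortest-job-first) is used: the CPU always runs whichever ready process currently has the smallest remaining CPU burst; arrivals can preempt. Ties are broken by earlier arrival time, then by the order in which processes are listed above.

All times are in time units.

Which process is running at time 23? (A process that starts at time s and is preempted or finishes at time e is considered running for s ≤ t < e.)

T5

Gantt: | T1 0-6 | T2 6-9 | T4 9-12 | T3 12-18 | T5 18-25 | T6 25-33 |
Completion: T1=6  T2=9  T3=18  T4=12  T5=25  T6=33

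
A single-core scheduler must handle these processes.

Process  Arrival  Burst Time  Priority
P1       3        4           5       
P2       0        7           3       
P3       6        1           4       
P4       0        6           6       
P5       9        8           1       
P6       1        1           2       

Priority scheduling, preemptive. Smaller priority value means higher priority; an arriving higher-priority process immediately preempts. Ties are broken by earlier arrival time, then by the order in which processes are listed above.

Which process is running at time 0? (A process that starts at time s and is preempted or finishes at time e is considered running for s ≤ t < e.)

P2

Gantt: | P2 0-1 | P6 1-2 | P2 2-8 | P3 8-9 | P5 9-17 | P1 17-21 | P4 21-27 |
Completion: P1=21  P2=8  P3=9  P4=27  P5=17  P6=2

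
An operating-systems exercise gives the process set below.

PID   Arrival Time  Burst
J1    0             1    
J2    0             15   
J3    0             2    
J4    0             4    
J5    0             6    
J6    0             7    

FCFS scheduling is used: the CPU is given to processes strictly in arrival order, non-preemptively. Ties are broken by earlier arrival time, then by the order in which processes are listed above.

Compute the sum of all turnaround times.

120

Timeline: | J1 0-1 | J2 1-16 | J3 16-18 | J4 18-22 | J5 22-28 | J6 28-35 |
Completion: J1=1  J2=16  J3=18  J4=22  J5=28  J6=35
Turnaround (C−A): J1=1  J2=16  J3=18  J4=22  J5=28  J6=35
Turnaround = completion − arrival: J1=1, J2=16, J3=18, J4=22, J5=28, J6=35
Total turnaround = 1 + 16 + 18 + 22 + 28 + 35 = 120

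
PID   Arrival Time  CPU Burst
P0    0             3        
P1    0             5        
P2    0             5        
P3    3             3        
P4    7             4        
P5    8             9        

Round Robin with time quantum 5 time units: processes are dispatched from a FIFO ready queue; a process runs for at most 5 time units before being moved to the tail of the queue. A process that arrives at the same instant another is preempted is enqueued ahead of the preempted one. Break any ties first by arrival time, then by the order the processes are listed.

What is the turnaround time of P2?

13

Timeline: | P0 0-3 | P1 3-8 | P2 8-13 | P3 13-16 | P4 16-20 | P5 20-29 |
Completion: P0=3  P1=8  P2=13  P3=16  P4=20  P5=29
Turnaround (C−A): P0=3  P1=8  P2=13  P3=13  P4=13  P5=21
Turnaround(P2) = completion − arrival = 13 − 0 = 13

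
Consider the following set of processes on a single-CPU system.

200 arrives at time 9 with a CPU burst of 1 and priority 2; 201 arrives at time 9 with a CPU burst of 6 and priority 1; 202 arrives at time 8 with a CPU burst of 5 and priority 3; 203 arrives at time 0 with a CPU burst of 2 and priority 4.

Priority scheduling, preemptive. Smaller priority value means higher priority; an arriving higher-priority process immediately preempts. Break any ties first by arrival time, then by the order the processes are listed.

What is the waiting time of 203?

Schedule: | 203 0-2 | idle 2-8 | 202 8-9 | 201 9-15 | 200 15-16 | 202 16-20 |
Completion: 200=16  201=15  202=20  203=2
Turnaround (C−A): 200=7  201=6  202=12  203=2
Waiting(203) = turnaround − burst = 2 − 2 = 0

0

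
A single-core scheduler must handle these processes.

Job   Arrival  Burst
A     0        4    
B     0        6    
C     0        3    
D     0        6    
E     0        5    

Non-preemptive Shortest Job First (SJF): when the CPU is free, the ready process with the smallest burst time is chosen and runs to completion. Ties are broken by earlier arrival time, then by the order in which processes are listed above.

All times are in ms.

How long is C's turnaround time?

Timeline: | C 0-3 | A 3-7 | E 7-12 | B 12-18 | D 18-24 |
Completion: A=7  B=18  C=3  D=24  E=12
Turnaround (C−A): A=7  B=18  C=3  D=24  E=12
Turnaround(C) = completion − arrival = 3 − 0 = 3

3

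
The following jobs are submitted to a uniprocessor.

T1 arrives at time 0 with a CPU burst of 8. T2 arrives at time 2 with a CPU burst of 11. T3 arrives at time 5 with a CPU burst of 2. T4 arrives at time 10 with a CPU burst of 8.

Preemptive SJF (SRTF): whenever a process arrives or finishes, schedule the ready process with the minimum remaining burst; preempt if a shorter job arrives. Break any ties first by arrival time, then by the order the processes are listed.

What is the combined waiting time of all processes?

18

Schedule: | T1 0-5 | T3 5-7 | T1 7-10 | T4 10-18 | T2 18-29 |
Completion: T1=10  T2=29  T3=7  T4=18
Turnaround (C−A): T1=10  T2=27  T3=2  T4=8
Waiting = turnaround − burst: T1=2, T2=16, T3=0, T4=0
Total waiting = 2 + 16 + 0 + 0 = 18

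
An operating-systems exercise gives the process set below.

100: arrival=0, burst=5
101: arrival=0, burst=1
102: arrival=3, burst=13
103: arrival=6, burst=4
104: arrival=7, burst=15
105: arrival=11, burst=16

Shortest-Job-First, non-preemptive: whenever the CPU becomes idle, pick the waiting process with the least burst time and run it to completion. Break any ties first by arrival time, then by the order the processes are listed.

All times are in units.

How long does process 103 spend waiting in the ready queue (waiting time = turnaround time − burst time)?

0

Schedule: | 101 0-1 | 100 1-6 | 103 6-10 | 102 10-23 | 104 23-38 | 105 38-54 |
Completion: 100=6  101=1  102=23  103=10  104=38  105=54
Turnaround (C−A): 100=6  101=1  102=20  103=4  104=31  105=43
Waiting(103) = turnaround − burst = 4 − 4 = 0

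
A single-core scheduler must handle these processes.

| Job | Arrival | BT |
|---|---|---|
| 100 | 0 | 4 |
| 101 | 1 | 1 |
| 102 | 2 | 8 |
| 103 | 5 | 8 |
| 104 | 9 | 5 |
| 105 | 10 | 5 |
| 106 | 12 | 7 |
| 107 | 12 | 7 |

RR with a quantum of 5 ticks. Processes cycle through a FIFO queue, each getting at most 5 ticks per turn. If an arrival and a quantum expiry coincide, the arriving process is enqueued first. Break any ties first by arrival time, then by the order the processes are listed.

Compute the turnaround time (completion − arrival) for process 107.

Timeline: | 100 0-4 | 101 4-5 | 102 5-10 | 103 10-15 | 104 15-20 | 105 20-25 | 102 25-28 | 106 28-33 | 107 33-38 | 103 38-41 | 106 41-43 | 107 43-45 |
Completion: 100=4  101=5  102=28  103=41  104=20  105=25  106=43  107=45
Turnaround(107) = completion − arrival = 45 − 12 = 33

33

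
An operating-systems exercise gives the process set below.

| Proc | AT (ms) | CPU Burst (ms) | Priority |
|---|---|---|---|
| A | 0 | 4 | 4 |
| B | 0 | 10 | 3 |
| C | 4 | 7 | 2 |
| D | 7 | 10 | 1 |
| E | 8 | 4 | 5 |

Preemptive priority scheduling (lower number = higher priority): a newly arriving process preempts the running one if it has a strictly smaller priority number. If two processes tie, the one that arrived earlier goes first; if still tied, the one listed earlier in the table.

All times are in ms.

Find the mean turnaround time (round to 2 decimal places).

Gantt: | B 0-4 | C 4-7 | D 7-17 | C 17-21 | B 21-27 | A 27-31 | E 31-35 |
Completion: A=31  B=27  C=21  D=17  E=35
Turnaround times: A=31, B=27, C=17, D=10, E=27
Average turnaround = (31+27+17+10+27) / 5 = 112/5 = 22.40

22.40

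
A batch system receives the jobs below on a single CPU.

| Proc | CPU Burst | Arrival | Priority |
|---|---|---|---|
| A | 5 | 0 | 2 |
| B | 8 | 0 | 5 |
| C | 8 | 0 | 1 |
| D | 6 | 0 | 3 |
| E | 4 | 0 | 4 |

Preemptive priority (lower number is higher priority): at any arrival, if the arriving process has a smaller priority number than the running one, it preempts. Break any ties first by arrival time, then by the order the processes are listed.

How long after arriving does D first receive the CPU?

Schedule: | C 0-8 | A 8-13 | D 13-19 | E 19-23 | B 23-31 |
Completion: A=13  B=31  C=8  D=19  E=23
Turnaround (C−A): A=13  B=31  C=8  D=19  E=23
Response(D) = first start − arrival = 13 − 0 = 13

13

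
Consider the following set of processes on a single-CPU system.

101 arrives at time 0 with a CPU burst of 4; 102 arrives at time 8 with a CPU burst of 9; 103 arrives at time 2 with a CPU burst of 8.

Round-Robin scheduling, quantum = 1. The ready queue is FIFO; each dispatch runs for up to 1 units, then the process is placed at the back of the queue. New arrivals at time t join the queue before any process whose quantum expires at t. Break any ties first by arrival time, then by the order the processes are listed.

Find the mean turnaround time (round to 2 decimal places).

Timeline: | 101 0-2 | 103 2-3 | 101 3-4 | 103 4-5 | 101 5-6 | 103 6-8 | 102 8-9 | 103 9-10 | 102 10-11 | 103 11-12 | 102 12-13 | 103 13-14 | 102 14-15 | 103 15-16 | 102 16-21 |
Completion: 101=6  102=21  103=16
Turnaround (C−A): 101=6  102=13  103=14
Turnaround times: 101=6, 102=13, 103=14
Average turnaround = (6+13+14) / 3 = 33/3 = 11.00

11.00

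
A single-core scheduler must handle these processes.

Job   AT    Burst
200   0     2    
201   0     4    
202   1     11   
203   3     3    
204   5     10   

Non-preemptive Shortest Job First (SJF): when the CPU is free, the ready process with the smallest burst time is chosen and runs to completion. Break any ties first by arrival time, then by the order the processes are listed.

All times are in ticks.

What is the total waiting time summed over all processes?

Timeline: | 200 0-2 | 201 2-6 | 203 6-9 | 204 9-19 | 202 19-30 |
Completion: 200=2  201=6  202=30  203=9  204=19
Turnaround (C−A): 200=2  201=6  202=29  203=6  204=14
Waiting = turnaround − burst: 200=0, 201=2, 202=18, 203=3, 204=4
Total waiting = 0 + 2 + 18 + 3 + 4 = 27

27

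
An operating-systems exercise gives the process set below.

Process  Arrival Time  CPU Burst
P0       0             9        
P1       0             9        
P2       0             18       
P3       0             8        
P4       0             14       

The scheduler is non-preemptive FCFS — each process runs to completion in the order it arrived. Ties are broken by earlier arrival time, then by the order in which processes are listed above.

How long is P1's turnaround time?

18

Timeline: | P0 0-9 | P1 9-18 | P2 18-36 | P3 36-44 | P4 44-58 |
Completion: P0=9  P1=18  P2=36  P3=44  P4=58
Turnaround (C−A): P0=9  P1=18  P2=36  P3=44  P4=58
Turnaround(P1) = completion − arrival = 18 − 0 = 18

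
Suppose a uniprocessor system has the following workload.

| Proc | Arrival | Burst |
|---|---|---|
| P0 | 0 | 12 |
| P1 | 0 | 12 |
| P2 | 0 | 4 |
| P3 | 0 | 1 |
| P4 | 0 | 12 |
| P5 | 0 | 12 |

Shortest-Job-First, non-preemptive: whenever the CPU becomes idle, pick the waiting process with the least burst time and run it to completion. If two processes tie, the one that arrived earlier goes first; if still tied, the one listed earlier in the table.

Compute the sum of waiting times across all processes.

Gantt: | P3 0-1 | P2 1-5 | P0 5-17 | P1 17-29 | P4 29-41 | P5 41-53 |
Completion: P0=17  P1=29  P2=5  P3=1  P4=41  P5=53
Waiting = turnaround − burst: P0=5, P1=17, P2=1, P3=0, P4=29, P5=41
Total waiting = 5 + 17 + 1 + 0 + 29 + 41 = 93

93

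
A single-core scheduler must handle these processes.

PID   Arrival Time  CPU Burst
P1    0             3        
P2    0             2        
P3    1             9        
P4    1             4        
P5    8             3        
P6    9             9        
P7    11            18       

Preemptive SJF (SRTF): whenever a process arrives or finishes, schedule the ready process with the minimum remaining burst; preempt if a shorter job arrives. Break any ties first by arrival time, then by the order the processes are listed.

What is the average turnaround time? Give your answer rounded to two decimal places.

13.86

Timeline: | P2 0-2 | P1 2-5 | P4 5-9 | P5 9-12 | P3 12-21 | P6 21-30 | P7 30-48 |
Completion: P1=5  P2=2  P3=21  P4=9  P5=12  P6=30  P7=48
Turnaround times: P1=5, P2=2, P3=20, P4=8, P5=4, P6=21, P7=37
Average turnaround = (5+2+20+8+4+21+37) / 7 = 97/7 = 13.86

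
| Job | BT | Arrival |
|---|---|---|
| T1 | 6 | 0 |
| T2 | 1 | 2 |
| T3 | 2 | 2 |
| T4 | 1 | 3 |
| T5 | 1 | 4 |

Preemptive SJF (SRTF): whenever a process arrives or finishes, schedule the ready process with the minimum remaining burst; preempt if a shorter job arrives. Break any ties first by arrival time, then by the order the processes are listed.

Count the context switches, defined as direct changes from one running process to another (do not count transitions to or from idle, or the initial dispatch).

Schedule: | T1 0-2 | T2 2-3 | T4 3-4 | T5 4-5 | T3 5-7 | T1 7-11 |
Completion: T1=11  T2=3  T3=7  T4=4  T5=5

5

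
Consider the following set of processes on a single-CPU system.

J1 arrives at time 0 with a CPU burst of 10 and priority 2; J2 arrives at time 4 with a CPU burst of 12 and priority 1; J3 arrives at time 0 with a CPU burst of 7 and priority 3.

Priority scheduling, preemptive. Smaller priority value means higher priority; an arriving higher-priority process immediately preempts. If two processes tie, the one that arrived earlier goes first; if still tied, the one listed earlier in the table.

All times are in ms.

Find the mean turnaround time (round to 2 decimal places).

21.00

Schedule: | J1 0-4 | J2 4-16 | J1 16-22 | J3 22-29 |
Completion: J1=22  J2=16  J3=29
Turnaround times: J1=22, J2=12, J3=29
Average turnaround = (22+12+29) / 3 = 63/3 = 21.00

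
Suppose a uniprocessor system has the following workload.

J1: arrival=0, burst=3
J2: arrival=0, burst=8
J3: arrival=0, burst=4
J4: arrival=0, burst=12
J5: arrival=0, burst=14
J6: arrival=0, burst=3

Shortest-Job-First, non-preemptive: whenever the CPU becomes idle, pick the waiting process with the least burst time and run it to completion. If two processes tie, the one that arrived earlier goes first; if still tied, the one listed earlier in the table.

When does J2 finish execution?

18

Gantt: | J1 0-3 | J6 3-6 | J3 6-10 | J2 10-18 | J4 18-30 | J5 30-44 |
Completion: J1=3  J2=18  J3=10  J4=30  J5=44  J6=6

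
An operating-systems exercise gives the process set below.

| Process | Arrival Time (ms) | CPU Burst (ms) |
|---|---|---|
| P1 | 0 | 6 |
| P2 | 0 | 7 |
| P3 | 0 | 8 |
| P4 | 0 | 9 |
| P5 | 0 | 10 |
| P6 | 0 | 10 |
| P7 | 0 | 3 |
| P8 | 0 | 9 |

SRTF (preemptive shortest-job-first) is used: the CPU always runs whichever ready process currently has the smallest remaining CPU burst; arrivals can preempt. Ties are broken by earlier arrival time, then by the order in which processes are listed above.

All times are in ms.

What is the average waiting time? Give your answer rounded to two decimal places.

Timeline: | P7 0-3 | P1 3-9 | P2 9-16 | P3 16-24 | P4 24-33 | P8 33-42 | P5 42-52 | P6 52-62 |
Completion: P1=9  P2=16  P3=24  P4=33  P5=52  P6=62  P7=3  P8=42
Turnaround (C−A): P1=9  P2=16  P3=24  P4=33  P5=52  P6=62  P7=3  P8=42
Waiting times: P1=3, P2=9, P3=16, P4=24, P5=42, P6=52, P7=0, P8=33
Average waiting = (3+9+16+24+42+52+0+33) / 8 = 179/8 = 22.38

22.38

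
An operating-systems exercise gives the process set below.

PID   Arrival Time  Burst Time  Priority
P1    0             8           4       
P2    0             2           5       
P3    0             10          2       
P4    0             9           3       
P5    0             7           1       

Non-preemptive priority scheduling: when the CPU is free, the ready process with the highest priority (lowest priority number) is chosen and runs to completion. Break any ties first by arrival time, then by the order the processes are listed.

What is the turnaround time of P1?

Gantt: | P5 0-7 | P3 7-17 | P4 17-26 | P1 26-34 | P2 34-36 |
Completion: P1=34  P2=36  P3=17  P4=26  P5=7
Turnaround (C−A): P1=34  P2=36  P3=17  P4=26  P5=7
Turnaround(P1) = completion − arrival = 34 − 0 = 34

34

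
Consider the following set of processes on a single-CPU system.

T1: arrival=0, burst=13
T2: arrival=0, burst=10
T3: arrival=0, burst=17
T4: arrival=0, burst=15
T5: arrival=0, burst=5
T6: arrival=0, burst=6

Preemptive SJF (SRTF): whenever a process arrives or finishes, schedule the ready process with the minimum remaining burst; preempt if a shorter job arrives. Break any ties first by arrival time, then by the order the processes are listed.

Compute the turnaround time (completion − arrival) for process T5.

5

Schedule: | T5 0-5 | T6 5-11 | T2 11-21 | T1 21-34 | T4 34-49 | T3 49-66 |
Completion: T1=34  T2=21  T3=66  T4=49  T5=5  T6=11
Turnaround (C−A): T1=34  T2=21  T3=66  T4=49  T5=5  T6=11
Turnaround(T5) = completion − arrival = 5 − 0 = 5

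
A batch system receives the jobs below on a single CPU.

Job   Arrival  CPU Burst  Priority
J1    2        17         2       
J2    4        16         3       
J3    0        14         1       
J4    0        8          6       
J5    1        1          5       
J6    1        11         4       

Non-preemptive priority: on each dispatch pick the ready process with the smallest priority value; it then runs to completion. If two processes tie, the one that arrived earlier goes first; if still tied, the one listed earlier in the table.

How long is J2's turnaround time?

43

Timeline: | J3 0-14 | J1 14-31 | J2 31-47 | J6 47-58 | J5 58-59 | J4 59-67 |
Completion: J1=31  J2=47  J3=14  J4=67  J5=59  J6=58
Turnaround (C−A): J1=29  J2=43  J3=14  J4=67  J5=58  J6=57
Turnaround(J2) = completion − arrival = 47 − 4 = 43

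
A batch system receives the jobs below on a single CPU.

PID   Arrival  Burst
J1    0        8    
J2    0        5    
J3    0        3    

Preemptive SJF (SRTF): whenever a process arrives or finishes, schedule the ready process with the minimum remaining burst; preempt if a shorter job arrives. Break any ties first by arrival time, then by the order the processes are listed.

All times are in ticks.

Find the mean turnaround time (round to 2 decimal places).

Gantt: | J3 0-3 | J2 3-8 | J1 8-16 |
Completion: J1=16  J2=8  J3=3
Turnaround (C−A): J1=16  J2=8  J3=3
Turnaround times: J1=16, J2=8, J3=3
Average turnaround = (16+8+3) / 3 = 27/3 = 9.00

9.00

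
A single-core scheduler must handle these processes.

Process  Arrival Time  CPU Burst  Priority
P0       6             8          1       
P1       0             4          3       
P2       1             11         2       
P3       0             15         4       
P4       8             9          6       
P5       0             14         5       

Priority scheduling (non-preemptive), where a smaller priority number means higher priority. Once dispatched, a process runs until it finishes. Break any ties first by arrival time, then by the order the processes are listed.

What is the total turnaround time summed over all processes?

178

Timeline: | P1 0-4 | P2 4-15 | P0 15-23 | P3 23-38 | P5 38-52 | P4 52-61 |
Completion: P0=23  P1=4  P2=15  P3=38  P4=61  P5=52
Turnaround (C−A): P0=17  P1=4  P2=14  P3=38  P4=53  P5=52
Turnaround = completion − arrival: P0=17, P1=4, P2=14, P3=38, P4=53, P5=52
Total turnaround = 17 + 4 + 14 + 38 + 53 + 52 = 178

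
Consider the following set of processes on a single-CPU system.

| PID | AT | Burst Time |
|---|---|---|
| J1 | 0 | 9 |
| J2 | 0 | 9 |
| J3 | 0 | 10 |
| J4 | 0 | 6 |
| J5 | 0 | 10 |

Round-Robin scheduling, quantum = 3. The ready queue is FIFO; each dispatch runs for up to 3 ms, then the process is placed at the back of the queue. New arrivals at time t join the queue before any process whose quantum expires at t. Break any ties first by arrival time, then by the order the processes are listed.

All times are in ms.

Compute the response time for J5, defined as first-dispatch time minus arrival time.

Timeline: | J1 0-3 | J2 3-6 | J3 6-9 | J4 9-12 | J5 12-15 | J1 15-18 | J2 18-21 | J3 21-24 | J4 24-27 | J5 27-30 | J1 30-33 | J2 33-36 | J3 36-39 | J5 39-42 | J3 42-43 | J5 43-44 |
Completion: J1=33  J2=36  J3=43  J4=27  J5=44
Turnaround (C−A): J1=33  J2=36  J3=43  J4=27  J5=44
Response(J5) = first start − arrival = 12 − 0 = 12

12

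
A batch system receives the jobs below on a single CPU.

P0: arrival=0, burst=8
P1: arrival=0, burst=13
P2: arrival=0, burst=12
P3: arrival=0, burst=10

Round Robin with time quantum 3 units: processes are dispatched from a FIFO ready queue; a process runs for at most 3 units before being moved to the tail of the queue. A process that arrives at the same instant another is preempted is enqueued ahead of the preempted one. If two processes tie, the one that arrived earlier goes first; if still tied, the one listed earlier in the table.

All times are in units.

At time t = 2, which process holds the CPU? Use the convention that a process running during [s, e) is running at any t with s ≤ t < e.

Gantt: | P0 0-3 | P1 3-6 | P2 6-9 | P3 9-12 | P0 12-15 | P1 15-18 | P2 18-21 | P3 21-24 | P0 24-26 | P1 26-29 | P2 29-32 | P3 32-35 | P1 35-38 | P2 38-41 | P3 41-42 | P1 42-43 |
Completion: P0=26  P1=43  P2=41  P3=42

P0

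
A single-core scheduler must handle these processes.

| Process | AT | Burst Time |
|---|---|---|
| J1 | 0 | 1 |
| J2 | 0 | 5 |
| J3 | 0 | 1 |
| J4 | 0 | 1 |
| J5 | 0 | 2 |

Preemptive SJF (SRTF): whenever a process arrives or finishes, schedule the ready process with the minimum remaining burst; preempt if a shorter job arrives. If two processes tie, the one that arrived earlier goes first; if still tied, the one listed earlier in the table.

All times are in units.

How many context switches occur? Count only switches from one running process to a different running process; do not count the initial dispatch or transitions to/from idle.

Gantt: | J1 0-1 | J3 1-2 | J4 2-3 | J5 3-5 | J2 5-10 |
Completion: J1=1  J2=10  J3=2  J4=3  J5=5
Turnaround (C−A): J1=1  J2=10  J3=2  J4=3  J5=5

4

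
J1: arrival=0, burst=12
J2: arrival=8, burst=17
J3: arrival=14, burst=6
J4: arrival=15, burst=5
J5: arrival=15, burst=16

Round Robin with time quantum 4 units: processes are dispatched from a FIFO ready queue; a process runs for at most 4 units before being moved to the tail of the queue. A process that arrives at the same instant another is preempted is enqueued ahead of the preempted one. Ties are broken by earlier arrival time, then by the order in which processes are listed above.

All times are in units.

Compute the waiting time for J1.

Timeline: | J1 0-8 | J2 8-12 | J1 12-16 | J2 16-20 | J3 20-24 | J4 24-28 | J5 28-32 | J2 32-36 | J3 36-38 | J4 38-39 | J5 39-43 | J2 43-47 | J5 47-51 | J2 51-52 | J5 52-56 |
Completion: J1=16  J2=52  J3=38  J4=39  J5=56
Turnaround (C−A): J1=16  J2=44  J3=24  J4=24  J5=41
Waiting(J1) = turnaround − burst = 16 − 12 = 4

4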